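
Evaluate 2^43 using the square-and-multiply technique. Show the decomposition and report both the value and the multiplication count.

Computing 2^43 by squaring (build up from 2^1; each line after the first costs one multiplication):

2^1 = 2
2^2 = (2^1)^2 = 2^2 = 4
2^4 = (2^2)^2 = 4^2 = 16
2^5 = 2 * 2^4 = 2 * 16 = 32
2^10 = (2^5)^2 = 32^2 = 1024
2^20 = (2^10)^2 = 1024^2 = 1048576
2^21 = 2 * 2^20 = 2 * 1048576 = 2097152
2^42 = (2^21)^2 = 2097152^2 = 4398046511104
2^43 = 2 * 2^42 = 2 * 4398046511104 = 8796093022208

Result: 8796093022208
Multiplications needed: 8 (8 lines after 2^1)

2^43 = 8796093022208. Using exponentiation by squaring, this requires 8 multiplications. The key idea: if the exponent is even, square the half-power; if odd, multiply by the base once.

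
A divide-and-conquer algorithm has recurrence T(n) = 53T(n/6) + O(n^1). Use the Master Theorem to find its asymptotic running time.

Master Theorem for T(n) = 53T(n/6) + O(n^1):

a = 53, b = 6, c = 1
log_b(a) = log_6(53) = 2.2159

Case 1: c = 1 < log_6(53) = 2.2159
T(n) = O(n^(log_6 53))

For T(n) = 53T(n/6) + O(n^1): log_6(53) = 2.2159. This is Case 1 of the Master Theorem (c < log_b(a), work dominated by leaves), giving O(n^(log_6 53)).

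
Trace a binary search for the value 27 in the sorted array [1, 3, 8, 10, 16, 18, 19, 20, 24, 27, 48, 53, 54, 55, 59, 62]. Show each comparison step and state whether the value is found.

Binary search for 27 in [1, 3, 8, 10, 16, 18, 19, 20, 24, 27, 48, 53, 54, 55, 59, 62]:

lo=0, hi=15, mid=7, arr[mid]=20 -> 20 < 27, search right half
lo=8, hi=15, mid=11, arr[mid]=53 -> 53 > 27, search left half
lo=8, hi=10, mid=9, arr[mid]=27 -> Found target at index 9!

Binary search finds 27 at index 9 after 3 comparisons. The search repeatedly halves the search space by comparing with the middle element.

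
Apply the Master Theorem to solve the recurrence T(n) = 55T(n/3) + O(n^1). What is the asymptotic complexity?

Master Theorem for T(n) = 55T(n/3) + O(n^1):

a = 55, b = 3, c = 1
log_b(a) = log_3(55) = 3.6476

Case 1: c = 1 < log_3(55) = 3.6476
T(n) = O(n^(log_3 55))

For T(n) = 55T(n/3) + O(n^1): log_3(55) = 3.6476. This is Case 1 of the Master Theorem (c < log_b(a), work dominated by leaves), giving O(n^(log_3 55)).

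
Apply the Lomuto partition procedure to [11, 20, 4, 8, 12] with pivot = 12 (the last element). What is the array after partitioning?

Lomuto partition with pivot = 12:

Initial array: [11, 20, 4, 8, 12]

arr[0]=11 <= 12: swap with position 0, array becomes [11, 20, 4, 8, 12]
arr[1]=20 > 12: no swap
arr[2]=4 <= 12: swap with position 1, array becomes [11, 4, 20, 8, 12]
arr[3]=8 <= 12: swap with position 2, array becomes [11, 4, 8, 20, 12]

Place pivot at position 3: [11, 4, 8, 12, 20]
Pivot position: 3

After partitioning with pivot 12, the array becomes [11, 4, 8, 12, 20]. The pivot is placed at index 3. All elements to the left of the pivot are <= 12, and all elements to the right are > 12.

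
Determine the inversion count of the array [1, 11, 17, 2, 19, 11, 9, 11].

Finding inversions in [1, 11, 17, 2, 19, 11, 9, 11]:

(1, 3): arr[1]=11 > arr[3]=2
(1, 6): arr[1]=11 > arr[6]=9
(2, 3): arr[2]=17 > arr[3]=2
(2, 5): arr[2]=17 > arr[5]=11
(2, 6): arr[2]=17 > arr[6]=9
(2, 7): arr[2]=17 > arr[7]=11
(4, 5): arr[4]=19 > arr[5]=11
(4, 6): arr[4]=19 > arr[6]=9
(4, 7): arr[4]=19 > arr[7]=11
(5, 6): arr[5]=11 > arr[6]=9

Total inversions: 10

The array has 10 inversion(s): (1,3), (1,6), (2,3), (2,5), (2,6), (2,7), (4,5), (4,6), (4,7), (5,6). Each pair (i,j) satisfies i < j and arr[i] > arr[j].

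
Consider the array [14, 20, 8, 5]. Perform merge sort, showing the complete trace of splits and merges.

Merge sort trace:

Split: [14, 20, 8, 5] -> [14, 20] and [8, 5]
  Split: [14, 20] -> [14] and [20]
  Merge: [14] + [20] -> [14, 20]
  Split: [8, 5] -> [8] and [5]
  Merge: [8] + [5] -> [5, 8]
Merge: [14, 20] + [5, 8] -> [5, 8, 14, 20]

Final sorted array: [5, 8, 14, 20]

The merge sort proceeds by recursively splitting the array and merging sorted halves.
After all merges, the sorted array is [5, 8, 14, 20].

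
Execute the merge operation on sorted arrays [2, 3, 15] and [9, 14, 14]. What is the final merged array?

Merging process:

Compare 2 vs 9: take 2 from left. Merged: [2]
Compare 3 vs 9: take 3 from left. Merged: [2, 3]
Compare 15 vs 9: take 9 from right. Merged: [2, 3, 9]
Compare 15 vs 14: take 14 from right. Merged: [2, 3, 9, 14]
Compare 15 vs 14: take 14 from right. Merged: [2, 3, 9, 14, 14]
Append remaining from left: [15]. Merged: [2, 3, 9, 14, 14, 15]

Final merged array: [2, 3, 9, 14, 14, 15]
Total comparisons: 5

The merged array is [2, 3, 9, 14, 14, 15], requiring 5 comparisons. The merge step runs in O(n) time where n is the total number of elements.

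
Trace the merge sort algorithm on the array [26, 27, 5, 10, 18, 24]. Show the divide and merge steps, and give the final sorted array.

Merge sort trace:

Split: [26, 27, 5, 10, 18, 24] -> [26, 27, 5] and [10, 18, 24]
  Split: [26, 27, 5] -> [26] and [27, 5]
    Split: [27, 5] -> [27] and [5]
    Merge: [27] + [5] -> [5, 27]
  Merge: [26] + [5, 27] -> [5, 26, 27]
  Split: [10, 18, 24] -> [10] and [18, 24]
    Split: [18, 24] -> [18] and [24]
    Merge: [18] + [24] -> [18, 24]
  Merge: [10] + [18, 24] -> [10, 18, 24]
Merge: [5, 26, 27] + [10, 18, 24] -> [5, 10, 18, 24, 26, 27]

Final sorted array: [5, 10, 18, 24, 26, 27]

The merge sort proceeds by recursively splitting the array and merging sorted halves.
After all merges, the sorted array is [5, 10, 18, 24, 26, 27].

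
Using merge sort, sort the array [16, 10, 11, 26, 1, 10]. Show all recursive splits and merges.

Merge sort trace:

Split: [16, 10, 11, 26, 1, 10] -> [16, 10, 11] and [26, 1, 10]
  Split: [16, 10, 11] -> [16] and [10, 11]
    Split: [10, 11] -> [10] and [11]
    Merge: [10] + [11] -> [10, 11]
  Merge: [16] + [10, 11] -> [10, 11, 16]
  Split: [26, 1, 10] -> [26] and [1, 10]
    Split: [1, 10] -> [1] and [10]
    Merge: [1] + [10] -> [1, 10]
  Merge: [26] + [1, 10] -> [1, 10, 26]
Merge: [10, 11, 16] + [1, 10, 26] -> [1, 10, 10, 11, 16, 26]

Final sorted array: [1, 10, 10, 11, 16, 26]

The merge sort proceeds by recursively splitting the array and merging sorted halves.
After all merges, the sorted array is [1, 10, 10, 11, 16, 26].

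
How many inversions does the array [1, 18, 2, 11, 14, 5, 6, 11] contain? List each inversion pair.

Finding inversions in [1, 18, 2, 11, 14, 5, 6, 11]:

(1, 2): arr[1]=18 > arr[2]=2
(1, 3): arr[1]=18 > arr[3]=11
(1, 4): arr[1]=18 > arr[4]=14
(1, 5): arr[1]=18 > arr[5]=5
(1, 6): arr[1]=18 > arr[6]=6
(1, 7): arr[1]=18 > arr[7]=11
(3, 5): arr[3]=11 > arr[5]=5
(3, 6): arr[3]=11 > arr[6]=6
(4, 5): arr[4]=14 > arr[5]=5
(4, 6): arr[4]=14 > arr[6]=6
(4, 7): arr[4]=14 > arr[7]=11

Total inversions: 11

The array has 11 inversion(s): (1,2), (1,3), (1,4), (1,5), (1,6), (1,7), (3,5), (3,6), (4,5), (4,6), (4,7). Each pair (i,j) satisfies i < j and arr[i] > arr[j].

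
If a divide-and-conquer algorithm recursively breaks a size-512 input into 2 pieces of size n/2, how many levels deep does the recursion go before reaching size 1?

For divide and conquer with division factor 2:

Problem sizes at each level:
Level 0: 512
Level 1: 256
Level 2: 128
Level 3: 64
Level 4: 32
Level 5: 16
Level 6: 8
Level 7: 4
Level 8: 2
Level 9: 1

The root is level 0 and the size-1 base case is level 9 (the tree spans levels 0 through 9, i.e. 10 levels counting the root), so the depth is the number of divisions: log_2(512) = 9

The recursion tree depth is log_2(512) = 9. At each level, the problem size is divided by 2, so it takes 9 divisions to reduce to a base case of size 1. The algorithm makes 2 recursive calls at each level.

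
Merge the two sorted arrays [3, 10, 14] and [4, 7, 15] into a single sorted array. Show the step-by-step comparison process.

Merging process:

Compare 3 vs 4: take 3 from left. Merged: [3]
Compare 10 vs 4: take 4 from right. Merged: [3, 4]
Compare 10 vs 7: take 7 from right. Merged: [3, 4, 7]
Compare 10 vs 15: take 10 from left. Merged: [3, 4, 7, 10]
Compare 14 vs 15: take 14 from left. Merged: [3, 4, 7, 10, 14]
Append remaining from right: [15]. Merged: [3, 4, 7, 10, 14, 15]

Final merged array: [3, 4, 7, 10, 14, 15]
Total comparisons: 5

The merged array is [3, 4, 7, 10, 14, 15], requiring 5 comparisons. The merge step runs in O(n) time where n is the total number of elements.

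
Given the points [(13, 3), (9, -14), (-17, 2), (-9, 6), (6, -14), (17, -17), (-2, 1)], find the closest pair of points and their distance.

Computing all pairwise distances among 7 points:

d((13, 3), (9, -14)) = 17.4642
d((13, 3), (-17, 2)) = 30.0167
d((13, 3), (-9, 6)) = 22.2036
d((13, 3), (6, -14)) = 18.3848
d((13, 3), (17, -17)) = 20.3961
d((13, 3), (-2, 1)) = 15.1327
d((9, -14), (-17, 2)) = 30.5287
d((9, -14), (-9, 6)) = 26.9072
d((9, -14), (6, -14)) = 3.0 <-- minimum
d((9, -14), (17, -17)) = 8.544
d((9, -14), (-2, 1)) = 18.6011
d((-17, 2), (-9, 6)) = 8.9443
d((-17, 2), (6, -14)) = 28.0179
d((-17, 2), (17, -17)) = 38.9487
d((-17, 2), (-2, 1)) = 15.0333
d((-9, 6), (6, -14)) = 25.0
d((-9, 6), (17, -17)) = 34.7131
d((-9, 6), (-2, 1)) = 8.6023
d((6, -14), (17, -17)) = 11.4018
d((6, -14), (-2, 1)) = 17.0
d((17, -17), (-2, 1)) = 26.1725

Closest pair: (9, -14) and (6, -14) with distance 3.0

The closest pair is (9, -14) and (6, -14) with Euclidean distance 3.0. For 7 points, brute-force pairwise comparison is shown above. For large n, the divide-and-conquer algorithm (sort by x, recurse on halves, check the dividing strip) achieves O(n log n).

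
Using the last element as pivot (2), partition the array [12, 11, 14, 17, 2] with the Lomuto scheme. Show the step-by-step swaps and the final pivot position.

Lomuto partition with pivot = 2:

Initial array: [12, 11, 14, 17, 2]

arr[0]=12 > 2: no swap
arr[1]=11 > 2: no swap
arr[2]=14 > 2: no swap
arr[3]=17 > 2: no swap

Place pivot at position 0: [2, 11, 14, 17, 12]
Pivot position: 0

After partitioning with pivot 2, the array becomes [2, 11, 14, 17, 12]. The pivot is placed at index 0. All elements to the left of the pivot are <= 2, and all elements to the right are > 2.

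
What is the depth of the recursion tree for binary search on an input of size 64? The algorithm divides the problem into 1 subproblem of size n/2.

For divide and conquer with division factor 2:

Problem sizes at each level:
Level 0: 64
Level 1: 32
Level 2: 16
Level 3: 8
Level 4: 4
Level 5: 2
Level 6: 1

The root is level 0 and the size-1 base case is level 6 (the tree spans levels 0 through 6, i.e. 7 levels counting the root), so the depth is the number of divisions: log_2(64) = 6

The recursion tree depth is log_2(64) = 6. At each level, the problem size is divided by 2, so it takes 6 divisions to reduce to a base case of size 1. The algorithm makes 1 recursive call at each level.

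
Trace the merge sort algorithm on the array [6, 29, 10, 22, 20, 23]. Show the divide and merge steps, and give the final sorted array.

Merge sort trace:

Split: [6, 29, 10, 22, 20, 23] -> [6, 29, 10] and [22, 20, 23]
  Split: [6, 29, 10] -> [6] and [29, 10]
    Split: [29, 10] -> [29] and [10]
    Merge: [29] + [10] -> [10, 29]
  Merge: [6] + [10, 29] -> [6, 10, 29]
  Split: [22, 20, 23] -> [22] and [20, 23]
    Split: [20, 23] -> [20] and [23]
    Merge: [20] + [23] -> [20, 23]
  Merge: [22] + [20, 23] -> [20, 22, 23]
Merge: [6, 10, 29] + [20, 22, 23] -> [6, 10, 20, 22, 23, 29]

Final sorted array: [6, 10, 20, 22, 23, 29]

The merge sort proceeds by recursively splitting the array and merging sorted halves.
After all merges, the sorted array is [6, 10, 20, 22, 23, 29].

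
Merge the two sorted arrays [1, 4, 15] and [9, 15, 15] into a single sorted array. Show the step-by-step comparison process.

Merging process:

Compare 1 vs 9: take 1 from left. Merged: [1]
Compare 4 vs 9: take 4 from left. Merged: [1, 4]
Compare 15 vs 9: take 9 from right. Merged: [1, 4, 9]
Compare 15 vs 15: take 15 from left. Merged: [1, 4, 9, 15]
Append remaining from right: [15, 15]. Merged: [1, 4, 9, 15, 15, 15]

Final merged array: [1, 4, 9, 15, 15, 15]
Total comparisons: 4

The merged array is [1, 4, 9, 15, 15, 15], requiring 4 comparisons. The merge step runs in O(n) time where n is the total number of elements.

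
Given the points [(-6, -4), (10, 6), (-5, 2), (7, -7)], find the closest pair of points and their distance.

Computing all pairwise distances among 4 points:

d((-6, -4), (10, 6)) = 18.868
d((-6, -4), (-5, 2)) = 6.0828 <-- minimum
d((-6, -4), (7, -7)) = 13.3417
d((10, 6), (-5, 2)) = 15.5242
d((10, 6), (7, -7)) = 13.3417
d((-5, 2), (7, -7)) = 15.0

Closest pair: (-6, -4) and (-5, 2) with distance 6.0828

The closest pair is (-6, -4) and (-5, 2) with Euclidean distance 6.0828. For 4 points, brute-force pairwise comparison is shown above. For large n, the divide-and-conquer algorithm (sort by x, recurse on halves, check the dividing strip) achieves O(n log n).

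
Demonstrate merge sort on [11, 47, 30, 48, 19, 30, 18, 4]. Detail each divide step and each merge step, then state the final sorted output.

Merge sort trace:

Split: [11, 47, 30, 48, 19, 30, 18, 4] -> [11, 47, 30, 48] and [19, 30, 18, 4]
  Split: [11, 47, 30, 48] -> [11, 47] and [30, 48]
    Split: [11, 47] -> [11] and [47]
    Merge: [11] + [47] -> [11, 47]
    Split: [30, 48] -> [30] and [48]
    Merge: [30] + [48] -> [30, 48]
  Merge: [11, 47] + [30, 48] -> [11, 30, 47, 48]
  Split: [19, 30, 18, 4] -> [19, 30] and [18, 4]
    Split: [19, 30] -> [19] and [30]
    Merge: [19] + [30] -> [19, 30]
    Split: [18, 4] -> [18] and [4]
    Merge: [18] + [4] -> [4, 18]
  Merge: [19, 30] + [4, 18] -> [4, 18, 19, 30]
Merge: [11, 30, 47, 48] + [4, 18, 19, 30] -> [4, 11, 18, 19, 30, 30, 47, 48]

Final sorted array: [4, 11, 18, 19, 30, 30, 47, 48]

The merge sort proceeds by recursively splitting the array and merging sorted halves.
After all merges, the sorted array is [4, 11, 18, 19, 30, 30, 47, 48].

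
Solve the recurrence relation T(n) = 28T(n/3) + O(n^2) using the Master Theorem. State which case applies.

Master Theorem for T(n) = 28T(n/3) + O(n^2):

a = 28, b = 3, c = 2
log_b(a) = log_3(28) = 3.0331

Case 1: c = 2 < log_3(28) = 3.0331
T(n) = O(n^(log_3 28))

For T(n) = 28T(n/3) + O(n^2): log_3(28) = 3.0331. This is Case 1 of the Master Theorem (c < log_b(a), work dominated by leaves), giving O(n^(log_3 28)).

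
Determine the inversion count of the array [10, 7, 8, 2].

Finding inversions in [10, 7, 8, 2]:

(0, 1): arr[0]=10 > arr[1]=7
(0, 2): arr[0]=10 > arr[2]=8
(0, 3): arr[0]=10 > arr[3]=2
(1, 3): arr[1]=7 > arr[3]=2
(2, 3): arr[2]=8 > arr[3]=2

Total inversions: 5

The array has 5 inversion(s): (0,1), (0,2), (0,3), (1,3), (2,3). Each pair (i,j) satisfies i < j and arr[i] > arr[j].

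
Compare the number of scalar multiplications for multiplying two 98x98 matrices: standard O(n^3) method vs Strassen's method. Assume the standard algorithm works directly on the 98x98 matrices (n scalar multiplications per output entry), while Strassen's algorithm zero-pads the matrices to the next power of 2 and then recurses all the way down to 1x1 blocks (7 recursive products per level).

Matrix multiplication for 98x98 matrices:

Strassen's algorithm requires power-of-2 dimensions. Pad 98x98 to 128x128 (next power of 2).

Standard algorithm: 98^3 = 941192 multiplications
Strassen's algorithm: 7^(log2(128)) = 7^7 = 823543 multiplications
Savings: 941192 - 823543 = 117649 multiplications

Standard: 941192 multiplications (98^3). Strassen: 823543 multiplications (7^7, after padding to 128x128). Strassen reduces 8 recursive multiplications to 7 at each level.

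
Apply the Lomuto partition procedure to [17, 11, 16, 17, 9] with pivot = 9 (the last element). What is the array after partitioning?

Lomuto partition with pivot = 9:

Initial array: [17, 11, 16, 17, 9]

arr[0]=17 > 9: no swap
arr[1]=11 > 9: no swap
arr[2]=16 > 9: no swap
arr[3]=17 > 9: no swap

Place pivot at position 0: [9, 11, 16, 17, 17]
Pivot position: 0

After partitioning with pivot 9, the array becomes [9, 11, 16, 17, 17]. The pivot is placed at index 0. All elements to the left of the pivot are <= 9, and all elements to the right are > 9.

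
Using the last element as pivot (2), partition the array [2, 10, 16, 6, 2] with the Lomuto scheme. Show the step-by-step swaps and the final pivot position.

Lomuto partition with pivot = 2:

Initial array: [2, 10, 16, 6, 2]

arr[0]=2 <= 2: swap with position 0, array becomes [2, 10, 16, 6, 2]
arr[1]=10 > 2: no swap
arr[2]=16 > 2: no swap
arr[3]=6 > 2: no swap

Place pivot at position 1: [2, 2, 16, 6, 10]
Pivot position: 1

After partitioning with pivot 2, the array becomes [2, 2, 16, 6, 10]. The pivot is placed at index 1. All elements to the left of the pivot are <= 2, and all elements to the right are > 2.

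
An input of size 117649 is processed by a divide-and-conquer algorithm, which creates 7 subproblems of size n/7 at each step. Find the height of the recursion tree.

For divide and conquer with division factor 7:

Problem sizes at each level:
Level 0: 117649
Level 1: 16807
Level 2: 2401
Level 3: 343
Level 4: 49
Level 5: 7
Level 6: 1

The root is level 0 and the size-1 base case is level 6 (the tree spans levels 0 through 6, i.e. 7 levels counting the root), so the depth is the number of divisions: log_7(117649) = 6

The recursion tree depth is log_7(117649) = 6. At each level, the problem size is divided by 7, so it takes 6 divisions to reduce to a base case of size 1. The algorithm makes 7 recursive calls at each level.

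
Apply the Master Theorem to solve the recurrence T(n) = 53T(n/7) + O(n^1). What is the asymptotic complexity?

Master Theorem for T(n) = 53T(n/7) + O(n^1):

a = 53, b = 7, c = 1
log_b(a) = log_7(53) = 2.0403

Case 1: c = 1 < log_7(53) = 2.0403
T(n) = O(n^(log_7 53))

For T(n) = 53T(n/7) + O(n^1): log_7(53) = 2.0403. This is Case 1 of the Master Theorem (c < log_b(a), work dominated by leaves), giving O(n^(log_7 53)).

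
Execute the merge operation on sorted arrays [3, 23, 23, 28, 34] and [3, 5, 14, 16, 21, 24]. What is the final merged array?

Merging process:

Compare 3 vs 3: take 3 from left. Merged: [3]
Compare 23 vs 3: take 3 from right. Merged: [3, 3]
Compare 23 vs 5: take 5 from right. Merged: [3, 3, 5]
Compare 23 vs 14: take 14 from right. Merged: [3, 3, 5, 14]
Compare 23 vs 16: take 16 from right. Merged: [3, 3, 5, 14, 16]
Compare 23 vs 21: take 21 from right. Merged: [3, 3, 5, 14, 16, 21]
Compare 23 vs 24: take 23 from left. Merged: [3, 3, 5, 14, 16, 21, 23]
Compare 23 vs 24: take 23 from left. Merged: [3, 3, 5, 14, 16, 21, 23, 23]
Compare 28 vs 24: take 24 from right. Merged: [3, 3, 5, 14, 16, 21, 23, 23, 24]
Append remaining from left: [28, 34]. Merged: [3, 3, 5, 14, 16, 21, 23, 23, 24, 28, 34]

Final merged array: [3, 3, 5, 14, 16, 21, 23, 23, 24, 28, 34]
Total comparisons: 9

The merged array is [3, 3, 5, 14, 16, 21, 23, 23, 24, 28, 34], requiring 9 comparisons. The merge step runs in O(n) time where n is the total number of elements.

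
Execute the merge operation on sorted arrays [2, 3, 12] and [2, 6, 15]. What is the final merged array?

Merging process:

Compare 2 vs 2: take 2 from left. Merged: [2]
Compare 3 vs 2: take 2 from right. Merged: [2, 2]
Compare 3 vs 6: take 3 from left. Merged: [2, 2, 3]
Compare 12 vs 6: take 6 from right. Merged: [2, 2, 3, 6]
Compare 12 vs 15: take 12 from left. Merged: [2, 2, 3, 6, 12]
Append remaining from right: [15]. Merged: [2, 2, 3, 6, 12, 15]

Final merged array: [2, 2, 3, 6, 12, 15]
Total comparisons: 5

The merged array is [2, 2, 3, 6, 12, 15], requiring 5 comparisons. The merge step runs in O(n) time where n is the total number of elements.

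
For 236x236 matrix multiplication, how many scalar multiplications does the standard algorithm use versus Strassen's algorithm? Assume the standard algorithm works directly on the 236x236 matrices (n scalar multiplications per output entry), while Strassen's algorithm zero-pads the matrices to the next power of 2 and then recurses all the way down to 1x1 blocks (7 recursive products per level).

Matrix multiplication for 236x236 matrices:

Strassen's algorithm requires power-of-2 dimensions. Pad 236x236 to 256x256 (next power of 2).

Standard algorithm: 236^3 = 13144256 multiplications
Strassen's algorithm: 7^(log2(256)) = 7^8 = 5764801 multiplications
Savings: 13144256 - 5764801 = 7379455 multiplications

Standard: 13144256 multiplications (236^3). Strassen: 5764801 multiplications (7^8, after padding to 256x256). Strassen reduces 8 recursive multiplications to 7 at each level.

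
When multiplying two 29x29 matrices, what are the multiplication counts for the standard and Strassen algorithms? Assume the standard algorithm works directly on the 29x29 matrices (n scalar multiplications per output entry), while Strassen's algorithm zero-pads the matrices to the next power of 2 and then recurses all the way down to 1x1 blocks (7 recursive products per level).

Matrix multiplication for 29x29 matrices:

Strassen's algorithm requires power-of-2 dimensions. Pad 29x29 to 32x32 (next power of 2).

Standard algorithm: 29^3 = 24389 multiplications
Strassen's algorithm: 7^(log2(32)) = 7^5 = 16807 multiplications
Savings: 24389 - 16807 = 7582 multiplications

Standard: 24389 multiplications (29^3). Strassen: 16807 multiplications (7^5, after padding to 32x32). Strassen reduces 8 recursive multiplications to 7 at each level.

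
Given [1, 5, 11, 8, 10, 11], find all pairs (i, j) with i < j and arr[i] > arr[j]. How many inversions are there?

Finding inversions in [1, 5, 11, 8, 10, 11]:

(2, 3): arr[2]=11 > arr[3]=8
(2, 4): arr[2]=11 > arr[4]=10

Total inversions: 2

The array has 2 inversion(s): (2,3), (2,4). Each pair (i,j) satisfies i < j and arr[i] > arr[j].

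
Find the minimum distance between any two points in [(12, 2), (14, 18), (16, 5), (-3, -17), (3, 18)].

Computing all pairwise distances among 5 points:

d((12, 2), (14, 18)) = 16.1245
d((12, 2), (16, 5)) = 5.0 <-- minimum
d((12, 2), (-3, -17)) = 24.2074
d((12, 2), (3, 18)) = 18.3576
d((14, 18), (16, 5)) = 13.1529
d((14, 18), (-3, -17)) = 38.9102
d((14, 18), (3, 18)) = 11.0
d((16, 5), (-3, -17)) = 29.0689
d((16, 5), (3, 18)) = 18.3848
d((-3, -17), (3, 18)) = 35.5106

Closest pair: (12, 2) and (16, 5) with distance 5.0

The closest pair is (12, 2) and (16, 5) with Euclidean distance 5.0. For 5 points, brute-force pairwise comparison is shown above. For large n, the divide-and-conquer algorithm (sort by x, recurse on halves, check the dividing strip) achieves O(n log n).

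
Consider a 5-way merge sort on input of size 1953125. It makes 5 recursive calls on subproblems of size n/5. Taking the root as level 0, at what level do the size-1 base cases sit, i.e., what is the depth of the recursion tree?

For divide and conquer with division factor 5:

Problem sizes at each level:
Level 0: 1953125
Level 1: 390625
Level 2: 78125
Level 3: 15625
Level 4: 3125
Level 5: 625
Level 6: 125
Level 7: 25
Level 8: 5
Level 9: 1

The root is level 0 and the size-1 base case is level 9 (the tree spans levels 0 through 9, i.e. 10 levels counting the root), so the depth is the number of divisions: log_5(1953125) = 9

The recursion tree depth is log_5(1953125) = 9. At each level, the problem size is divided by 5, so it takes 9 divisions to reduce to a base case of size 1. The algorithm makes 5 recursive calls at each level.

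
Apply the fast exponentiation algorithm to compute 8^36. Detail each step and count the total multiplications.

Computing 8^36 by squaring (build up from 8^1; each line after the first costs one multiplication):

8^1 = 8
8^2 = (8^1)^2 = 8^2 = 64
8^4 = (8^2)^2 = 64^2 = 4096
8^8 = (8^4)^2 = 4096^2 = 16777216
8^9 = 8 * 8^8 = 8 * 16777216 = 134217728
8^18 = (8^9)^2 = 134217728^2 = 18014398509481984
8^36 = (8^18)^2 = 18014398509481984^2 = 324518553658426726783156020576256

Result: 324518553658426726783156020576256
Multiplications needed: 6 (6 lines after 8^1)

8^36 = 324518553658426726783156020576256. Using exponentiation by squaring, this requires 6 multiplications. The key idea: if the exponent is even, square the half-power; if odd, multiply by the base once.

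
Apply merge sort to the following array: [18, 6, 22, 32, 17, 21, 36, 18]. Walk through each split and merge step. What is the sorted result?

Merge sort trace:

Split: [18, 6, 22, 32, 17, 21, 36, 18] -> [18, 6, 22, 32] and [17, 21, 36, 18]
  Split: [18, 6, 22, 32] -> [18, 6] and [22, 32]
    Split: [18, 6] -> [18] and [6]
    Merge: [18] + [6] -> [6, 18]
    Split: [22, 32] -> [22] and [32]
    Merge: [22] + [32] -> [22, 32]
  Merge: [6, 18] + [22, 32] -> [6, 18, 22, 32]
  Split: [17, 21, 36, 18] -> [17, 21] and [36, 18]
    Split: [17, 21] -> [17] and [21]
    Merge: [17] + [21] -> [17, 21]
    Split: [36, 18] -> [36] and [18]
    Merge: [36] + [18] -> [18, 36]
  Merge: [17, 21] + [18, 36] -> [17, 18, 21, 36]
Merge: [6, 18, 22, 32] + [17, 18, 21, 36] -> [6, 17, 18, 18, 21, 22, 32, 36]

Final sorted array: [6, 17, 18, 18, 21, 22, 32, 36]

The merge sort proceeds by recursively splitting the array and merging sorted halves.
After all merges, the sorted array is [6, 17, 18, 18, 21, 22, 32, 36].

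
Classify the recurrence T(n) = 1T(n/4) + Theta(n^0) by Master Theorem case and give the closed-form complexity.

Master Theorem for T(n) = 1T(n/4) + O(n^0):

a = 1, b = 4, c = 0
log_b(a) = log_4(1) = 0.0000

Case 2: c = 0 = log_4(1) = 0.0000
T(n) = O(n^0 log n) = O(log n)

For T(n) = 1T(n/4) + O(n^0): log_4(1) = 0.0000. This is Case 2 of the Master Theorem (c = log_b(a), equal work at all levels), giving O(log n).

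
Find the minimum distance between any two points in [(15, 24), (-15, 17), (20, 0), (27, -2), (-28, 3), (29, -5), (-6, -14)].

Computing all pairwise distances among 7 points:

d((15, 24), (-15, 17)) = 30.8058
d((15, 24), (20, 0)) = 24.5153
d((15, 24), (27, -2)) = 28.6356
d((15, 24), (-28, 3)) = 47.8539
d((15, 24), (29, -5)) = 32.2025
d((15, 24), (-6, -14)) = 43.4166
d((-15, 17), (20, 0)) = 38.9102
d((-15, 17), (27, -2)) = 46.0977
d((-15, 17), (-28, 3)) = 19.105
d((-15, 17), (29, -5)) = 49.1935
d((-15, 17), (-6, -14)) = 32.28
d((20, 0), (27, -2)) = 7.2801
d((20, 0), (-28, 3)) = 48.0937
d((20, 0), (29, -5)) = 10.2956
d((20, 0), (-6, -14)) = 29.5296
d((27, -2), (-28, 3)) = 55.2268
d((27, -2), (29, -5)) = 3.6056 <-- minimum
d((27, -2), (-6, -14)) = 35.1141
d((-28, 3), (29, -5)) = 57.5587
d((-28, 3), (-6, -14)) = 27.8029
d((29, -5), (-6, -14)) = 36.1386

Closest pair: (27, -2) and (29, -5) with distance 3.6056

The closest pair is (27, -2) and (29, -5) with Euclidean distance 3.6056. For 7 points, brute-force pairwise comparison is shown above. For large n, the divide-and-conquer algorithm (sort by x, recurse on halves, check the dividing strip) achieves O(n log n).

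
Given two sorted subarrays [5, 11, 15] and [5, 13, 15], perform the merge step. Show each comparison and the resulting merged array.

Merging process:

Compare 5 vs 5: take 5 from left. Merged: [5]
Compare 11 vs 5: take 5 from right. Merged: [5, 5]
Compare 11 vs 13: take 11 from left. Merged: [5, 5, 11]
Compare 15 vs 13: take 13 from right. Merged: [5, 5, 11, 13]
Compare 15 vs 15: take 15 from left. Merged: [5, 5, 11, 13, 15]
Append remaining from right: [15]. Merged: [5, 5, 11, 13, 15, 15]

Final merged array: [5, 5, 11, 13, 15, 15]
Total comparisons: 5

The merged array is [5, 5, 11, 13, 15, 15], requiring 5 comparisons. The merge step runs in O(n) time where n is the total number of elements.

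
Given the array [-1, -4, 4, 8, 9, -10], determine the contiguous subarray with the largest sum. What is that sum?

Using Kadane's algorithm on [-1, -4, 4, 8, 9, -10]:

Scanning through the array:
Position 1 (value -4): max_ending_here = -4, max_so_far = -1
Position 2 (value 4): max_ending_here = 4, max_so_far = 4
Position 3 (value 8): max_ending_here = 12, max_so_far = 12
Position 4 (value 9): max_ending_here = 21, max_so_far = 21
Position 5 (value -10): max_ending_here = 11, max_so_far = 21

Maximum subarray: [4, 8, 9]
Maximum sum: 21

The maximum subarray is [4, 8, 9] with sum 21. This subarray runs from index 2 to index 4.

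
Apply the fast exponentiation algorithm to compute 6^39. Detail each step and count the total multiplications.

Computing 6^39 by squaring (build up from 6^1; each line after the first costs one multiplication):

6^1 = 6
6^2 = (6^1)^2 = 6^2 = 36
6^4 = (6^2)^2 = 36^2 = 1296
6^8 = (6^4)^2 = 1296^2 = 1679616
6^9 = 6 * 6^8 = 6 * 1679616 = 10077696
6^18 = (6^9)^2 = 10077696^2 = 101559956668416
6^19 = 6 * 6^18 = 6 * 101559956668416 = 609359740010496
6^38 = (6^19)^2 = 609359740010496^2 = 371319292745659279662190166016
6^39 = 6 * 6^38 = 6 * 371319292745659279662190166016 = 2227915756473955677973140996096

Result: 2227915756473955677973140996096
Multiplications needed: 8 (8 lines after 6^1)

6^39 = 2227915756473955677973140996096. Using exponentiation by squaring, this requires 8 multiplications. The key idea: if the exponent is even, square the half-power; if odd, multiply by the base once.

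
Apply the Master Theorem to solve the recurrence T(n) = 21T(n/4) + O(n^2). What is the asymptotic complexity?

Master Theorem for T(n) = 21T(n/4) + O(n^2):

a = 21, b = 4, c = 2
log_b(a) = log_4(21) = 2.1962

Case 1: c = 2 < log_4(21) = 2.1962
T(n) = O(n^(log_4 21))

For T(n) = 21T(n/4) + O(n^2): log_4(21) = 2.1962. This is Case 1 of the Master Theorem (c < log_b(a), work dominated by leaves), giving O(n^(log_4 21)).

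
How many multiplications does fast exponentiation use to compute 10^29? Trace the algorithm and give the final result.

Computing 10^29 by squaring (build up from 10^1; each line after the first costs one multiplication):

10^1 = 10
10^2 = (10^1)^2 = 10^2 = 100
10^3 = 10 * 10^2 = 10 * 100 = 1000
10^6 = (10^3)^2 = 1000^2 = 1000000
10^7 = 10 * 10^6 = 10 * 1000000 = 10000000
10^14 = (10^7)^2 = 10000000^2 = 100000000000000
10^28 = (10^14)^2 = 100000000000000^2 = 10000000000000000000000000000
10^29 = 10 * 10^28 = 10 * 10000000000000000000000000000 = 100000000000000000000000000000

Result: 100000000000000000000000000000
Multiplications needed: 7 (7 lines after 10^1)

10^29 = 100000000000000000000000000000. Using exponentiation by squaring, this requires 7 multiplications. The key idea: if the exponent is even, square the half-power; if odd, multiply by the base once.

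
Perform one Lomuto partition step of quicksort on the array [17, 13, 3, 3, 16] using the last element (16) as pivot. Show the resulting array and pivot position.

Lomuto partition with pivot = 16:

Initial array: [17, 13, 3, 3, 16]

arr[0]=17 > 16: no swap
arr[1]=13 <= 16: swap with position 0, array becomes [13, 17, 3, 3, 16]
arr[2]=3 <= 16: swap with position 1, array becomes [13, 3, 17, 3, 16]
arr[3]=3 <= 16: swap with position 2, array becomes [13, 3, 3, 17, 16]

Place pivot at position 3: [13, 3, 3, 16, 17]
Pivot position: 3

After partitioning with pivot 16, the array becomes [13, 3, 3, 16, 17]. The pivot is placed at index 3. All elements to the left of the pivot are <= 16, and all elements to the right are > 16.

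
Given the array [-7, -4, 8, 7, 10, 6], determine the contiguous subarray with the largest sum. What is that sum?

Using Kadane's algorithm on [-7, -4, 8, 7, 10, 6]:

Scanning through the array:
Position 1 (value -4): max_ending_here = -4, max_so_far = -4
Position 2 (value 8): max_ending_here = 8, max_so_far = 8
Position 3 (value 7): max_ending_here = 15, max_so_far = 15
Position 4 (value 10): max_ending_here = 25, max_so_far = 25
Position 5 (value 6): max_ending_here = 31, max_so_far = 31

Maximum subarray: [8, 7, 10, 6]
Maximum sum: 31

The maximum subarray is [8, 7, 10, 6] with sum 31. This subarray runs from index 2 to index 5.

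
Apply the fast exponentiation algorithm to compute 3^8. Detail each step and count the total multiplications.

Computing 3^8 by squaring (build up from 3^1; each line after the first costs one multiplication):

3^1 = 3
3^2 = (3^1)^2 = 3^2 = 9
3^4 = (3^2)^2 = 9^2 = 81
3^8 = (3^4)^2 = 81^2 = 6561

Result: 6561
Multiplications needed: 3 (3 lines after 3^1)

3^8 = 6561. Using exponentiation by squaring, this requires 3 multiplications. The key idea: if the exponent is even, square the half-power; if odd, multiply by the base once.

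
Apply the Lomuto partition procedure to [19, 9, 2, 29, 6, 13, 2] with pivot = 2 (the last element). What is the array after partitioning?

Lomuto partition with pivot = 2:

Initial array: [19, 9, 2, 29, 6, 13, 2]

arr[0]=19 > 2: no swap
arr[1]=9 > 2: no swap
arr[2]=2 <= 2: swap with position 0, array becomes [2, 9, 19, 29, 6, 13, 2]
arr[3]=29 > 2: no swap
arr[4]=6 > 2: no swap
arr[5]=13 > 2: no swap

Place pivot at position 1: [2, 2, 19, 29, 6, 13, 9]
Pivot position: 1

After partitioning with pivot 2, the array becomes [2, 2, 19, 29, 6, 13, 9]. The pivot is placed at index 1. All elements to the left of the pivot are <= 2, and all elements to the right are > 2.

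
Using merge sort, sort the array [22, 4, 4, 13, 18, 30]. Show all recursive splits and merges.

Merge sort trace:

Split: [22, 4, 4, 13, 18, 30] -> [22, 4, 4] and [13, 18, 30]
  Split: [22, 4, 4] -> [22] and [4, 4]
    Split: [4, 4] -> [4] and [4]
    Merge: [4] + [4] -> [4, 4]
  Merge: [22] + [4, 4] -> [4, 4, 22]
  Split: [13, 18, 30] -> [13] and [18, 30]
    Split: [18, 30] -> [18] and [30]
    Merge: [18] + [30] -> [18, 30]
  Merge: [13] + [18, 30] -> [13, 18, 30]
Merge: [4, 4, 22] + [13, 18, 30] -> [4, 4, 13, 18, 22, 30]

Final sorted array: [4, 4, 13, 18, 22, 30]

The merge sort proceeds by recursively splitting the array and merging sorted halves.
After all merges, the sorted array is [4, 4, 13, 18, 22, 30].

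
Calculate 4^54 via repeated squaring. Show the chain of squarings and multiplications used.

Computing 4^54 by squaring (build up from 4^1; each line after the first costs one multiplication):

4^1 = 4
4^2 = (4^1)^2 = 4^2 = 16
4^3 = 4 * 4^2 = 4 * 16 = 64
4^6 = (4^3)^2 = 64^2 = 4096
4^12 = (4^6)^2 = 4096^2 = 16777216
4^13 = 4 * 4^12 = 4 * 16777216 = 67108864
4^26 = (4^13)^2 = 67108864^2 = 4503599627370496
4^27 = 4 * 4^26 = 4 * 4503599627370496 = 18014398509481984
4^54 = (4^27)^2 = 18014398509481984^2 = 324518553658426726783156020576256

Result: 324518553658426726783156020576256
Multiplications needed: 8 (8 lines after 4^1)

4^54 = 324518553658426726783156020576256. Using exponentiation by squaring, this requires 8 multiplications. The key idea: if the exponent is even, square the half-power; if odd, multiply by the base once.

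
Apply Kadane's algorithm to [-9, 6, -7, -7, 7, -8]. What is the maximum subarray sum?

Using Kadane's algorithm on [-9, 6, -7, -7, 7, -8]:

Scanning through the array:
Position 1 (value 6): max_ending_here = 6, max_so_far = 6
Position 2 (value -7): max_ending_here = -1, max_so_far = 6
Position 3 (value -7): max_ending_here = -7, max_so_far = 6
Position 4 (value 7): max_ending_here = 7, max_so_far = 7
Position 5 (value -8): max_ending_here = -1, max_so_far = 7

Maximum subarray: [7]
Maximum sum: 7

The maximum subarray is [7] with sum 7. This subarray runs from index 4 to index 4.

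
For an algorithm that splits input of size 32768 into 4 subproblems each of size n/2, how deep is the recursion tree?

For divide and conquer with division factor 2:

Problem sizes at each level:
Level 0: 32768
Level 1: 16384
Level 2: 8192
Level 3: 4096
Level 4: 2048
Level 5: 1024
Level 6: 512
Level 7: 256
Level 8: 128
Level 9: 64
Level 10: 32
Level 11: 16
Level 12: 8
Level 13: 4
Level 14: 2
Level 15: 1

The root is level 0 and the size-1 base case is level 15 (the tree spans levels 0 through 15, i.e. 16 levels counting the root), so the depth is the number of divisions: log_2(32768) = 15

The recursion tree depth is log_2(32768) = 15. At each level, the problem size is divided by 2, so it takes 15 divisions to reduce to a base case of size 1. The algorithm makes 4 recursive calls at each level.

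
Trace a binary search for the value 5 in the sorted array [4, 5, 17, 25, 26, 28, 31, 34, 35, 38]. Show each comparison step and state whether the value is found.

Binary search for 5 in [4, 5, 17, 25, 26, 28, 31, 34, 35, 38]:

lo=0, hi=9, mid=4, arr[mid]=26 -> 26 > 5, search left half
lo=0, hi=3, mid=1, arr[mid]=5 -> Found target at index 1!

Binary search finds 5 at index 1 after 2 comparisons. The search repeatedly halves the search space by comparing with the middle element.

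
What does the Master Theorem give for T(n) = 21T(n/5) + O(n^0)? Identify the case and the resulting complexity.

Master Theorem for T(n) = 21T(n/5) + O(n^0):

a = 21, b = 5, c = 0
log_b(a) = log_5(21) = 1.8917

Case 1: c = 0 < log_5(21) = 1.8917
T(n) = O(n^(log_5 21))

For T(n) = 21T(n/5) + O(n^0): log_5(21) = 1.8917. This is Case 1 of the Master Theorem (c < log_b(a), work dominated by leaves), giving O(n^(log_5 21)).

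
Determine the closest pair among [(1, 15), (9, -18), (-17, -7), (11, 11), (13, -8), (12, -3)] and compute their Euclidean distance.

Computing all pairwise distances among 6 points:

d((1, 15), (9, -18)) = 33.9559
d((1, 15), (-17, -7)) = 28.4253
d((1, 15), (11, 11)) = 10.7703
d((1, 15), (13, -8)) = 25.9422
d((1, 15), (12, -3)) = 21.095
d((9, -18), (-17, -7)) = 28.2312
d((9, -18), (11, 11)) = 29.0689
d((9, -18), (13, -8)) = 10.7703
d((9, -18), (12, -3)) = 15.2971
d((-17, -7), (11, 11)) = 33.2866
d((-17, -7), (13, -8)) = 30.0167
d((-17, -7), (12, -3)) = 29.2746
d((11, 11), (13, -8)) = 19.105
d((11, 11), (12, -3)) = 14.0357
d((13, -8), (12, -3)) = 5.099 <-- minimum

Closest pair: (13, -8) and (12, -3) with distance 5.099

The closest pair is (13, -8) and (12, -3) with Euclidean distance 5.099. For 6 points, brute-force pairwise comparison is shown above. For large n, the divide-and-conquer algorithm (sort by x, recurse on halves, check the dividing strip) achieves O(n log n).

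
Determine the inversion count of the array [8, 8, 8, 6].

Finding inversions in [8, 8, 8, 6]:

(0, 3): arr[0]=8 > arr[3]=6
(1, 3): arr[1]=8 > arr[3]=6
(2, 3): arr[2]=8 > arr[3]=6

Total inversions: 3

The array has 3 inversion(s): (0,3), (1,3), (2,3). Each pair (i,j) satisfies i < j and arr[i] > arr[j].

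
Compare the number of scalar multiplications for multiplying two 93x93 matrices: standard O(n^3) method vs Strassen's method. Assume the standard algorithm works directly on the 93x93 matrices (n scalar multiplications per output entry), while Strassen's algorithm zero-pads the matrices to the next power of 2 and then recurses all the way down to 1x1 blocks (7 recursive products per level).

Matrix multiplication for 93x93 matrices:

Strassen's algorithm requires power-of-2 dimensions. Pad 93x93 to 128x128 (next power of 2).

Standard algorithm: 93^3 = 804357 multiplications
Strassen's algorithm: 7^(log2(128)) = 7^7 = 823543 multiplications
Difference: 804357 - 823543 = -19186 (Strassen uses MORE here due to padding overhead — for small or just-over-power-of-2 n, padding can outweigh the per-level savings)

Standard: 804357 multiplications (93^3). Strassen: 823543 multiplications (7^7, after padding to 128x128). Strassen reduces 8 recursive multiplications to 7 at each level.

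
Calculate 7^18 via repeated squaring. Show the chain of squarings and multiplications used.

Computing 7^18 by squaring (build up from 7^1; each line after the first costs one multiplication):

7^1 = 7
7^2 = (7^1)^2 = 7^2 = 49
7^4 = (7^2)^2 = 49^2 = 2401
7^8 = (7^4)^2 = 2401^2 = 5764801
7^9 = 7 * 7^8 = 7 * 5764801 = 40353607
7^18 = (7^9)^2 = 40353607^2 = 1628413597910449

Result: 1628413597910449
Multiplications needed: 5 (5 lines after 7^1)

7^18 = 1628413597910449. Using exponentiation by squaring, this requires 5 multiplications. The key idea: if the exponent is even, square the half-power; if odd, multiply by the base once.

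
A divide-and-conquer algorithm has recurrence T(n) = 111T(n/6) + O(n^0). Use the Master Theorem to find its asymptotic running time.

Master Theorem for T(n) = 111T(n/6) + O(n^0):

a = 111, b = 6, c = 0
log_b(a) = log_6(111) = 2.6284

Case 1: c = 0 < log_6(111) = 2.6284
T(n) = O(n^(log_6 111))

For T(n) = 111T(n/6) + O(n^0): log_6(111) = 2.6284. This is Case 1 of the Master Theorem (c < log_b(a), work dominated by leaves), giving O(n^(log_6 111)).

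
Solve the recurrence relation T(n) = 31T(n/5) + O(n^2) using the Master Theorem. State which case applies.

Master Theorem for T(n) = 31T(n/5) + O(n^2):

a = 31, b = 5, c = 2
log_b(a) = log_5(31) = 2.1337

Case 1: c = 2 < log_5(31) = 2.1337
T(n) = O(n^(log_5 31))

For T(n) = 31T(n/5) + O(n^2): log_5(31) = 2.1337. This is Case 1 of the Master Theorem (c < log_b(a), work dominated by leaves), giving O(n^(log_5 31)).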